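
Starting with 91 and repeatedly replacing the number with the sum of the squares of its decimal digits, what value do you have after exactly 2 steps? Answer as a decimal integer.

68

91 → 9² + 1² = 82
82 → 8² + 2² = 68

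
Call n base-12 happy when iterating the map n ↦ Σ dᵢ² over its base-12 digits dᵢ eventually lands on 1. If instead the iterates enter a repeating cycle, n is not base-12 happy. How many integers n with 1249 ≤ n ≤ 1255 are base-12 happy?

1

1249: 1249 → 129 → 181 → 11 → 121 → 101 → 89 → 74 → 40 → 25 → 5 → 25  (repeats 25)
1250: 1250 → 132 → 121 → 101 → 89 → 74 → 40 → 25 → 5 → 25  (repeats 25)
1251: 1251 → 137 → 146 → 5 → 25 → 5  (repeats 5)
1252: 1252 → 144 → 1  (reaches 1)
1253: 1253 → 153 → 82 → 136 → 137 → 146 → 5 → 25 → 5  (repeats 5)
1254: 1254 → 164 → 66 → 61 → 26 → 8 → 64 → 41 → 34 → 104 → 128 → 164  (repeats 164)
1255: 1255 → 177 → 86 → 53 → 41 → 34 → 104 → 128 → 164 → 66 → 61 → 26 → 8 → 64 → 41  (repeats 41)
base-12 happy: 1252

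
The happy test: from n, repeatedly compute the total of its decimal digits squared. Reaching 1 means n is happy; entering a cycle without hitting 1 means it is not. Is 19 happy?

19 → 1² + 9² = 1 + 81 = 82
82 → 8² + 2² = 64 + 4 = 68
68 → 6² + 8² = 36 + 64 = 100
100 → 1² + 0² + 0² = 1 + 0 + 0 = 1  — reached 1.

happy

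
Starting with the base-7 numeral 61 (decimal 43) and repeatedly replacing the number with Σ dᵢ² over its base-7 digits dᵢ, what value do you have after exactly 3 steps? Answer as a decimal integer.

17

43 = (6,1)_7 → 6² + 1² = 36 + 1 = 37
37 = (5,2)_7 → 5² + 2² = 25 + 4 = 29
29 = (4,1)_7 → 4² + 1² = 16 + 1 = 17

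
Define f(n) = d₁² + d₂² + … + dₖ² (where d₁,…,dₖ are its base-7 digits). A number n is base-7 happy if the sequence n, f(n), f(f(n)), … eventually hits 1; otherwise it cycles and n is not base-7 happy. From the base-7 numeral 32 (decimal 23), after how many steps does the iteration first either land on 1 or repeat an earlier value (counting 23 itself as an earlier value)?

23 = (3,2)_7 → 3² + 2² = 9 + 4 = 13
13 = (1,6)_7 → 1² + 6² = 1 + 36 = 37
37 = (5,2)_7 → 5² + 2² = 25 + 4 = 29
29 = (4,1)_7 → 4² + 1² = 16 + 1 = 17
17 = (2,3)_7 → 2² + 3² = 4 + 9 = 13  — 13 repeats.
That took 5 steps.

5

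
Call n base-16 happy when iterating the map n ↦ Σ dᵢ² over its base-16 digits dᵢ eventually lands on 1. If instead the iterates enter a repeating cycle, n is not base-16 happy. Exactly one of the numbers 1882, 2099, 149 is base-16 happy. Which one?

149

1882: 1882 → 174 → 296 → 69 → 41 → 85 → 50 → 13 → 169 → 181 → 146 → 85  — repeats 85 (not base-16 happy)
2099: 2099 → 82 → 29 → 170 → 200 → 208 → 169 → 181 → 146 → 85 → 50 → 13 → 169  — repeats 169 (not base-16 happy)
149: 149 → 106 → 136 → 128 → 64 → 16 → 1  — reaches 1 (base-16 happy)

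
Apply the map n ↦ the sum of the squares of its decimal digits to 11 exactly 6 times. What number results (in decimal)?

89

11 → 1² + 1² = 1 + 1 = 2
2 → 2² = 4
4 → 4² = 16
16 → 1² + 6² = 1 + 36 = 37
37 → 3² + 7² = 9 + 49 = 58
58 → 5² + 8² = 25 + 64 = 89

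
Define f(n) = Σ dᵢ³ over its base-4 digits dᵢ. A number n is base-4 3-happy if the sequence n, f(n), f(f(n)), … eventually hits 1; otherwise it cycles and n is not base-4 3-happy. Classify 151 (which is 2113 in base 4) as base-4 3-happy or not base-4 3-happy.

base-4 3-happy

151 = (2,1,1,3)_4 → 37
37 = (2,1,1)_4 → 10
10 = (2,2)_4 → 16
16 = (1,0,0)_4 → 1  — reached 1.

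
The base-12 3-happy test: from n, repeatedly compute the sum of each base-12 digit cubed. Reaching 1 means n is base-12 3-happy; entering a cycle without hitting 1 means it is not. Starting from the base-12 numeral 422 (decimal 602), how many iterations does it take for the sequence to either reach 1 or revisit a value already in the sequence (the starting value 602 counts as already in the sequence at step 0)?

9

602 = (4,2,2)_12 → 4³ + 2³ + 2³ = 80
80 = (6,8)_12 → 6³ + 8³ = 728
728 = (5,0,8)_12 → 5³ + 0³ + 8³ = 637
637 = (4,5,1)_12 → 4³ + 5³ + 1³ = 190
190 = (1,3,10)_12 → 1³ + 3³ + 10³ = 1028
1028 = (7,1,8)_12 → 7³ + 1³ + 8³ = 856
856 = (5,11,4)_12 → 5³ + 11³ + 4³ = 1520
1520 = (10,6,8)_12 → 10³ + 6³ + 8³ = 1728
1728 = (1,0,0,0)_12 → 1³ + 0³ + 0³ + 0³ = 1  — reached 1.
That took 9 steps.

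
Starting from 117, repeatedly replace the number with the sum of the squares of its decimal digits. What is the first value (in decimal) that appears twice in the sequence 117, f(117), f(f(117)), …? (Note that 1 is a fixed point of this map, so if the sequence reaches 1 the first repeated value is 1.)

16

117 → 51
51 → 26
26 → 40
40 → 16
16 → 37
37 → 58
58 → 89
89 → 145
145 → 42
42 → 20
20 → 4
4 → 16  — 16 already appeared earlier.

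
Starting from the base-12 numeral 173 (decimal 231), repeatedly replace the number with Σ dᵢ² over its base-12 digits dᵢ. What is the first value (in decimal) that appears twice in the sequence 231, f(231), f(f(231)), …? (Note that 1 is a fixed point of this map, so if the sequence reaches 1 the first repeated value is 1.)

5

231 = (1,7,3)_12 → 59
59 = (4,11)_12 → 137
137 = (11,5)_12 → 146
146 = (1,0,2)_12 → 5
5 = (5)_12 → 25
25 = (2,1)_12 → 5  — 5 already appeared earlier.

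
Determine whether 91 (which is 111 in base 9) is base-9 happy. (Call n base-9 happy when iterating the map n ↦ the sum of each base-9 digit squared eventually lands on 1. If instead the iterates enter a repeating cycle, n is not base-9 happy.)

91 = (1,1,1)_9 → 3
3 = (3)_9 → 9
9 = (1,0)_9 → 1  — reached 1.

base-9 happy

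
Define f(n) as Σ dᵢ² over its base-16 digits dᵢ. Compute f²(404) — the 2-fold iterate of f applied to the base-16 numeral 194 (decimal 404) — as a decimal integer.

404 = (1,9,4)_16 → 1² + 9² + 4² = 1 + 81 + 16 = 98
98 = (6,2)_16 → 6² + 2² = 36 + 4 = 40

40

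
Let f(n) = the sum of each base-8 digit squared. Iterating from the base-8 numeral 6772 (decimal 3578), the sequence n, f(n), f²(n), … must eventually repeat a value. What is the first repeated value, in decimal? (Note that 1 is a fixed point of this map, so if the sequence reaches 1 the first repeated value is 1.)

3578 = (6,7,7,2)_8 → 6² + 7² + 7² + 2² = 36 + 49 + 49 + 4 = 138
138 = (2,1,2)_8 → 2² + 1² + 2² = 4 + 1 + 4 = 9
9 = (1,1)_8 → 1² + 1² = 1 + 1 = 2
2 = (2)_8 → 2² = 4
4 = (4)_8 → 4² = 16
16 = (2,0)_8 → 2² + 0² = 4 + 0 = 4  — 4 already appeared earlier.

4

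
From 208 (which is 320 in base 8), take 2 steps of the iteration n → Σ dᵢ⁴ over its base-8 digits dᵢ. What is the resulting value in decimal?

258

208 = (3,2,0)_8 → 3⁴ + 2⁴ + 0⁴ = 81 + 16 + 0 = 97
97 = (1,4,1)_8 → 1⁴ + 4⁴ + 1⁴ = 1 + 256 + 1 = 258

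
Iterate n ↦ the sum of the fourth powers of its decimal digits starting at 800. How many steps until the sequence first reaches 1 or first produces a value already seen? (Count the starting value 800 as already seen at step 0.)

800 → 8⁴ + 0⁴ + 0⁴ = 4096
4096 → 4⁴ + 0⁴ + 9⁴ + 6⁴ = 8113
8113 → 8⁴ + 1⁴ + 1⁴ + 3⁴ = 4179
4179 → 4⁴ + 1⁴ + 7⁴ + 9⁴ = 9219
9219 → 9⁴ + 2⁴ + 1⁴ + 9⁴ = 13139
13139 → 1⁴ + 3⁴ + 1⁴ + 3⁴ + 9⁴ = 6725
6725 → 6⁴ + 7⁴ + 2⁴ + 5⁴ = 4338
4338 → 4⁴ + 3⁴ + 3⁴ + 8⁴ = 4514
4514 → 4⁴ + 5⁴ + 1⁴ + 4⁴ = 1138
1138 → 1⁴ + 1⁴ + 3⁴ + 8⁴ = 4179  — 4179 repeats.
That took 10 steps.

10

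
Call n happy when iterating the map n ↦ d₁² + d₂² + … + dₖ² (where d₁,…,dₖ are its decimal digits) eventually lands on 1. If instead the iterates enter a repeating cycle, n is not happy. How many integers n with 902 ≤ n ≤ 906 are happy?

1

902: 902 → 85 → 89 → 145 → 42 → 20 → 4 → 16 → 37 → 58 → 89  — not happy
903: 903 → 90 → 81 → 65 → 61 → 37 → 58 → 89 → 145 → 42 → 20 → 4 → 16 → 37  — not happy
904: 904 → 97 → 130 → 10 → 1  — happy
905: 905 → 106 → 37 → 58 → 89 → 145 → 42 → 20 → 4 → 16 → 37  — not happy
906: 906 → 117 → 51 → 26 → 40 → 16 → 37 → 58 → 89 → 145 → 42 → 20 → 4 → 16  — not happy
happy: 904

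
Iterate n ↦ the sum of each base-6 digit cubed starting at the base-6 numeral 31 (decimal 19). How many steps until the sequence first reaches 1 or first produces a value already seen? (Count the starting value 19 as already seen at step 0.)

6

19 = (3,1)_6 → 3³ + 1³ = 27 + 1 = 28
28 = (4,4)_6 → 4³ + 4³ = 64 + 64 = 128
128 = (3,3,2)_6 → 3³ + 3³ + 2³ = 27 + 27 + 8 = 62
62 = (1,4,2)_6 → 1³ + 4³ + 2³ = 1 + 64 + 8 = 73
73 = (2,0,1)_6 → 2³ + 0³ + 1³ = 8 + 0 + 1 = 9
9 = (1,3)_6 → 1³ + 3³ = 1 + 27 = 28  — 28 repeats.
That took 6 steps.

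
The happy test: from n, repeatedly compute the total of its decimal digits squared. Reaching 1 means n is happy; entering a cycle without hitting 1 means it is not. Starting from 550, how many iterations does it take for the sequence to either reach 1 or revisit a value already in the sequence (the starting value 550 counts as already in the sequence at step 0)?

550 → 5² + 5² + 0² = 50
50 → 5² + 0² = 25
25 → 2² + 5² = 29
29 → 2² + 9² = 85
85 → 8² + 5² = 89
89 → 8² + 9² = 145
145 → 1² + 4² + 5² = 42
42 → 4² + 2² = 20
20 → 2² + 0² = 4
4 → 4² = 16
16 → 1² + 6² = 37
37 → 3² + 7² = 58
58 → 5² + 8² = 89  — 89 repeats.
That took 13 steps.

13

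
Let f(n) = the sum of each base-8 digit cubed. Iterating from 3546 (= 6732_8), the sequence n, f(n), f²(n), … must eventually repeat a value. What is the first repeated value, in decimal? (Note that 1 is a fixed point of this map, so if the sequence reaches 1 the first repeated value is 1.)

3546 = (6,7,3,2)_8 → 6³ + 7³ + 3³ + 2³ = 594
594 = (1,1,2,2)_8 → 1³ + 1³ + 2³ + 2³ = 18
18 = (2,2)_8 → 2³ + 2³ = 16
16 = (2,0)_8 → 2³ + 0³ = 8
8 = (1,0)_8 → 1³ + 0³ = 1  — reached the fixed point 1.
1 → 1, so 1 is the first repeated value.

1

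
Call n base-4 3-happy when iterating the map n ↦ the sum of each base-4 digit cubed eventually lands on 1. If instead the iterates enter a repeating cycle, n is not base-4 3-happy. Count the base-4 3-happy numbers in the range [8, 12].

8: 8 → 8  — not base-4 3-happy
9: 9 → 9  — not base-4 3-happy
10: 10 → 16 → 1  — base-4 3-happy
11: 11 → 35 → 35  — not base-4 3-happy
12: 12 → 27 → 36 → 9 → 9  — not base-4 3-happy
base-4 3-happy: 10

1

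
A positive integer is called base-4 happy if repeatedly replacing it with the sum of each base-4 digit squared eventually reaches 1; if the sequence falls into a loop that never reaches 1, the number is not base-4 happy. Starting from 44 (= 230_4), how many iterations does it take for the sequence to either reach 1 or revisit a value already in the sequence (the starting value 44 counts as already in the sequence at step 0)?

44 = (2,3,0)_4 → 13
13 = (3,1)_4 → 10
10 = (2,2)_4 → 8
8 = (2,0)_4 → 4
4 = (1,0)_4 → 1  — reached 1.
That took 5 steps.

5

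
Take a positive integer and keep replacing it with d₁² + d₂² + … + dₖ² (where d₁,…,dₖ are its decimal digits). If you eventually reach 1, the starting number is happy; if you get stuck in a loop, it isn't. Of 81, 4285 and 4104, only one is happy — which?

4285

81: 81 → 65 → 61 → 37 → 58 → 89 → 145 → 42 → 20 → 4 → 16 → 37  — repeats 37 (not happy)
4285: 4285 → 109 → 82 → 68 → 100 → 1  — reaches 1 (happy)
4104: 4104 → 33 → 18 → 65 → 61 → 37 → 58 → 89 → 145 → 42 → 20 → 4 → 16 → 37  — repeats 37 (not happy)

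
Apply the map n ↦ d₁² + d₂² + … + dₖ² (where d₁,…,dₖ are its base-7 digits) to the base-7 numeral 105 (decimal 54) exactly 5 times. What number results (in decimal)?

10

54 = (1,0,5)_7 → 1² + 0² + 5² = 1 + 0 + 25 = 26
26 = (3,5)_7 → 3² + 5² = 9 + 25 = 34
34 = (4,6)_7 → 4² + 6² = 16 + 36 = 52
52 = (1,0,3)_7 → 1² + 0² + 3² = 1 + 0 + 9 = 10
10 = (1,3)_7 → 1² + 3² = 1 + 9 = 10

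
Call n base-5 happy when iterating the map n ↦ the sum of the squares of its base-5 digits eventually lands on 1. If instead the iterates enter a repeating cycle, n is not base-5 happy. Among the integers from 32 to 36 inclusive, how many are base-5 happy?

2

32: 32 → 6 → 2 → 4 → 16 → 10 → 4  (repeats 4)
33: 33 → 11 → 5 → 1  (reaches 1)
34: 34 → 18 → 18  (repeats 18)
35: 35 → 5 → 1  (reaches 1)
36: 36 → 6 → 2 → 4 → 16 → 10 → 4  (repeats 4)
base-5 happy: 33, 35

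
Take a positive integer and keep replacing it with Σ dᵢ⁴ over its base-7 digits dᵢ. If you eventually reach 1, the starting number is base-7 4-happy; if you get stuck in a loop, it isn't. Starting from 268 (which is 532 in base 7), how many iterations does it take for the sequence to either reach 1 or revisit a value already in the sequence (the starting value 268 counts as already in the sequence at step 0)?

268 = (5,3,2)_7 → 5⁴ + 3⁴ + 2⁴ = 625 + 81 + 16 = 722
722 = (2,0,5,1)_7 → 2⁴ + 0⁴ + 5⁴ + 1⁴ = 16 + 0 + 625 + 1 = 642
642 = (1,6,0,5)_7 → 1⁴ + 6⁴ + 0⁴ + 5⁴ = 1 + 1296 + 0 + 625 = 1922
1922 = (5,4,1,4)_7 → 5⁴ + 4⁴ + 1⁴ + 4⁴ = 625 + 256 + 1 + 256 = 1138
1138 = (3,2,1,4)_7 → 3⁴ + 2⁴ + 1⁴ + 4⁴ = 81 + 16 + 1 + 256 = 354
354 = (1,0,1,4)_7 → 1⁴ + 0⁴ + 1⁴ + 4⁴ = 1 + 0 + 1 + 256 = 258
258 = (5,1,6)_7 → 5⁴ + 1⁴ + 6⁴ = 625 + 1 + 1296 = 1922  — 1922 repeats.
That took 7 steps.

7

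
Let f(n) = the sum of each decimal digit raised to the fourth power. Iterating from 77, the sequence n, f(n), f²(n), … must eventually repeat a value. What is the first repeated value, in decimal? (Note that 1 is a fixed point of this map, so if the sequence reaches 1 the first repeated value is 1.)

77 → 7⁴ + 7⁴ = 4802
4802 → 4⁴ + 8⁴ + 0⁴ + 2⁴ = 4368
4368 → 4⁴ + 3⁴ + 6⁴ + 8⁴ = 5729
5729 → 5⁴ + 7⁴ + 2⁴ + 9⁴ = 9603
9603 → 9⁴ + 6⁴ + 0⁴ + 3⁴ = 7938
7938 → 7⁴ + 9⁴ + 3⁴ + 8⁴ = 13139
13139 → 1⁴ + 3⁴ + 1⁴ + 3⁴ + 9⁴ = 6725
6725 → 6⁴ + 7⁴ + 2⁴ + 5⁴ = 4338
4338 → 4⁴ + 3⁴ + 3⁴ + 8⁴ = 4514
4514 → 4⁴ + 5⁴ + 1⁴ + 4⁴ = 1138
1138 → 1⁴ + 1⁴ + 3⁴ + 8⁴ = 4179
4179 → 4⁴ + 1⁴ + 7⁴ + 9⁴ = 9219
9219 → 9⁴ + 2⁴ + 1⁴ + 9⁴ = 13139  — 13139 already appeared earlier.

13139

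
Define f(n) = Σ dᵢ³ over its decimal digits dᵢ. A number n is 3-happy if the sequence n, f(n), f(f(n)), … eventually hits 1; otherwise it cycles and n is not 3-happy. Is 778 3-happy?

778 → 7³ + 7³ + 8³ = 343 + 343 + 512 = 1198
1198 → 1³ + 1³ + 9³ + 8³ = 1 + 1 + 729 + 512 = 1243
1243 → 1³ + 2³ + 4³ + 3³ = 1 + 8 + 64 + 27 = 100
100 → 1³ + 0³ + 0³ = 1 + 0 + 0 = 1  — reached 1.

3-happy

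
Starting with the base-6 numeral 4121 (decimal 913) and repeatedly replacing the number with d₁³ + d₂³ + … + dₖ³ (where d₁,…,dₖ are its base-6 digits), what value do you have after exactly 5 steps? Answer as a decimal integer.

9

913 = (4,1,2,1)_6 → 4³ + 1³ + 2³ + 1³ = 64 + 1 + 8 + 1 = 74
74 = (2,0,2)_6 → 2³ + 0³ + 2³ = 8 + 0 + 8 = 16
16 = (2,4)_6 → 2³ + 4³ = 8 + 64 = 72
72 = (2,0,0)_6 → 2³ + 0³ + 0³ = 8 + 0 + 0 = 8
8 = (1,2)_6 → 1³ + 2³ = 1 + 8 = 9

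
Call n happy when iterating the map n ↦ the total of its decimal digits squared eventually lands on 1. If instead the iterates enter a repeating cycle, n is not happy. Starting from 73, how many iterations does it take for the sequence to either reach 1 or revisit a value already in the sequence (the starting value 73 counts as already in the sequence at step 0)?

9

73 → 7² + 3² = 49 + 9 = 58
58 → 5² + 8² = 25 + 64 = 89
89 → 8² + 9² = 64 + 81 = 145
145 → 1² + 4² + 5² = 1 + 16 + 25 = 42
42 → 4² + 2² = 16 + 4 = 20
20 → 2² + 0² = 4 + 0 = 4
4 → 4² = 16
16 → 1² + 6² = 1 + 36 = 37
37 → 3² + 7² = 9 + 49 = 58  — 58 repeats.
That took 9 steps.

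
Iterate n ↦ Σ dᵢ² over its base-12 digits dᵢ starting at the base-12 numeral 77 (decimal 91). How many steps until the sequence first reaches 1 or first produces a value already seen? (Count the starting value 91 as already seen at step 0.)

91 = (7,7)_12 → 7² + 7² = 49 + 49 = 98
98 = (8,2)_12 → 8² + 2² = 64 + 4 = 68
68 = (5,8)_12 → 5² + 8² = 25 + 64 = 89
89 = (7,5)_12 → 7² + 5² = 49 + 25 = 74
74 = (6,2)_12 → 6² + 2² = 36 + 4 = 40
40 = (3,4)_12 → 3² + 4² = 9 + 16 = 25
25 = (2,1)_12 → 2² + 1² = 4 + 1 = 5
5 = (5)_12 → 5² = 25  — 25 repeats.
That took 8 steps.

8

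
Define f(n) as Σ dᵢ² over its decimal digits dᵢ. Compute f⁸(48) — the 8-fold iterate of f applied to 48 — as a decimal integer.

48 → 4² + 8² = 16 + 64 = 80
80 → 8² + 0² = 64 + 0 = 64
64 → 6² + 4² = 36 + 16 = 52
52 → 5² + 2² = 25 + 4 = 29
29 → 2² + 9² = 4 + 81 = 85
85 → 8² + 5² = 64 + 25 = 89
89 → 8² + 9² = 64 + 81 = 145
145 → 1² + 4² + 5² = 1 + 16 + 25 = 42

42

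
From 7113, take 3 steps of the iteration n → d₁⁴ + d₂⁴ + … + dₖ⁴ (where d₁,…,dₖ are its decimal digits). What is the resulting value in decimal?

1824

7113 → 2484
2484 → 4624
4624 → 1824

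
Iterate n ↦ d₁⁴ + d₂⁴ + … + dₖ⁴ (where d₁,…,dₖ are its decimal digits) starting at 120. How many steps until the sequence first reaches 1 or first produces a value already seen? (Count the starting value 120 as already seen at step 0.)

120 → 1⁴ + 2⁴ + 0⁴ = 1 + 16 + 0 = 17
17 → 1⁴ + 7⁴ = 1 + 2401 = 2402
2402 → 2⁴ + 4⁴ + 0⁴ + 2⁴ = 16 + 256 + 0 + 16 = 288
288 → 2⁴ + 8⁴ + 8⁴ = 16 + 4096 + 4096 = 8208
8208 → 8⁴ + 2⁴ + 0⁴ + 8⁴ = 4096 + 16 + 0 + 4096 = 8208  — 8208 repeats.
That took 5 steps.

5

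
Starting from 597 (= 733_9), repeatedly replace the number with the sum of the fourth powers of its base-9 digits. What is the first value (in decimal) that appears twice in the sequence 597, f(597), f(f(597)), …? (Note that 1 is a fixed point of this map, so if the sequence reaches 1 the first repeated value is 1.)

1

597 = (7,3,3)_9 → 7⁴ + 3⁴ + 3⁴ = 2563
2563 = (3,4,5,7)_9 → 3⁴ + 4⁴ + 5⁴ + 7⁴ = 3363
3363 = (4,5,4,6)_9 → 4⁴ + 5⁴ + 4⁴ + 6⁴ = 2433
2433 = (3,3,0,3)_9 → 3⁴ + 3⁴ + 0⁴ + 3⁴ = 243
243 = (3,0,0)_9 → 3⁴ + 0⁴ + 0⁴ = 81
81 = (1,0,0)_9 → 1⁴ + 0⁴ + 0⁴ = 1  — reached the fixed point 1.
1 → 1, so 1 is the first repeated value.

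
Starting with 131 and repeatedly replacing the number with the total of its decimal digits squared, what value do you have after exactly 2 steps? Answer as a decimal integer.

131 → 1² + 3² + 1² = 11
11 → 1² + 1² = 2

2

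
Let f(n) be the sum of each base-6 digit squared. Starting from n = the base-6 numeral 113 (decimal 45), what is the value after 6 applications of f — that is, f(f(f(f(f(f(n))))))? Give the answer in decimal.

25

45 = (1,1,3)_6 → 1² + 1² + 3² = 1 + 1 + 9 = 11
11 = (1,5)_6 → 1² + 5² = 1 + 25 = 26
26 = (4,2)_6 → 4² + 2² = 16 + 4 = 20
20 = (3,2)_6 → 3² + 2² = 9 + 4 = 13
13 = (2,1)_6 → 2² + 1² = 4 + 1 = 5
5 = (5)_6 → 5² = 25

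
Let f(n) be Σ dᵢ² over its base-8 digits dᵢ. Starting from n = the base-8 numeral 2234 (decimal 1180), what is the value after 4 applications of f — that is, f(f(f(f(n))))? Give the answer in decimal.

25

1180 = (2,2,3,4)_8 → 33
33 = (4,1)_8 → 17
17 = (2,1)_8 → 5
5 = (5)_8 → 25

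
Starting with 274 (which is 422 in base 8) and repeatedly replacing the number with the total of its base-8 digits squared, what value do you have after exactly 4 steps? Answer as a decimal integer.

4

274 = (4,2,2)_8 → 24
24 = (3,0)_8 → 9
9 = (1,1)_8 → 2
2 = (2)_8 → 4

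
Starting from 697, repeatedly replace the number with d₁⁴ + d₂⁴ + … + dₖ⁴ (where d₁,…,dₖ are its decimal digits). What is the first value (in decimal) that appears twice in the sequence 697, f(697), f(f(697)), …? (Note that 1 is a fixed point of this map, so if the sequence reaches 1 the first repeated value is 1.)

697 → 10258
10258 → 4738
4738 → 6834
6834 → 5729
5729 → 9603
9603 → 7938
7938 → 13139
13139 → 6725
6725 → 4338
4338 → 4514
4514 → 1138
1138 → 4179
4179 → 9219
9219 → 13139  — 13139 already appeared earlier.

13139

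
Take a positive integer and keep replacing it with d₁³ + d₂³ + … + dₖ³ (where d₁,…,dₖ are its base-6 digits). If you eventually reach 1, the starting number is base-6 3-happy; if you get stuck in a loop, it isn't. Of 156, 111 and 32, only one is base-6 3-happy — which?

156: 156 → 72 → 8 → 9 → 28 → 128 → 62 → 73 → 9  — repeats 9 (not base-6 3-happy)
111: 111 → 54 → 28 → 128 → 62 → 73 → 9 → 28  — repeats 28 (not base-6 3-happy)
32: 32 → 133 → 92 → 43 → 3 → 27 → 91 → 36 → 1  — reaches 1 (base-6 3-happy)

32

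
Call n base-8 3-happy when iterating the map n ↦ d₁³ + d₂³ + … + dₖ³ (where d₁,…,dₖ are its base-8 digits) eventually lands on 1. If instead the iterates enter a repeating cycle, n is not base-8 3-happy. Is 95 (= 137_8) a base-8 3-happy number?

base-8 3-happy

95 = (1,3,7)_8 → 1³ + 3³ + 7³ = 1 + 27 + 343 = 371
371 = (5,6,3)_8 → 5³ + 6³ + 3³ = 125 + 216 + 27 = 368
368 = (5,6,0)_8 → 5³ + 6³ + 0³ = 125 + 216 + 0 = 341
341 = (5,2,5)_8 → 5³ + 2³ + 5³ = 125 + 8 + 125 = 258
258 = (4,0,2)_8 → 4³ + 0³ + 2³ = 64 + 0 + 8 = 72
72 = (1,1,0)_8 → 1³ + 1³ + 0³ = 1 + 1 + 0 = 2
2 = (2)_8 → 2³ = 8
8 = (1,0)_8 → 1³ + 0³ = 1 + 0 = 1  — reached 1.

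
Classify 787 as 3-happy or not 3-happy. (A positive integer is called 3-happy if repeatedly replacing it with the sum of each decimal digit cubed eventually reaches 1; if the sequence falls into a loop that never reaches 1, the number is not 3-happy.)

787 → 7³ + 8³ + 7³ = 343 + 512 + 343 = 1198
1198 → 1³ + 1³ + 9³ + 8³ = 1 + 1 + 729 + 512 = 1243
1243 → 1³ + 2³ + 4³ + 3³ = 1 + 8 + 64 + 27 = 100
100 → 1³ + 0³ + 0³ = 1 + 0 + 0 = 1  — reached 1.

3-happy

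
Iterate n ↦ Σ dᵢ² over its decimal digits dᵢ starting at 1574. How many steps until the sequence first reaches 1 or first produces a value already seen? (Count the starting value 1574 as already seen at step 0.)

1574 → 1² + 5² + 7² + 4² = 91
91 → 9² + 1² = 82
82 → 8² + 2² = 68
68 → 6² + 8² = 100
100 → 1² + 0² + 0² = 1  — reached 1.
That took 5 steps.

5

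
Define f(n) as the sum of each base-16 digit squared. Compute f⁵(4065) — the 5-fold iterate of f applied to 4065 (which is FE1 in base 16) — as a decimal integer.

29

4065 = (15,14,1)_16 → 15² + 14² + 1² = 225 + 196 + 1 = 422
422 = (1,10,6)_16 → 1² + 10² + 6² = 1 + 100 + 36 = 137
137 = (8,9)_16 → 8² + 9² = 64 + 81 = 145
145 = (9,1)_16 → 9² + 1² = 81 + 1 = 82
82 = (5,2)_16 → 5² + 2² = 25 + 4 = 29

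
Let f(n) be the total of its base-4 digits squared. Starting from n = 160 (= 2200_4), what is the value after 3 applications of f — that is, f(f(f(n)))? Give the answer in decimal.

160 = (2,2,0,0)_4 → 2² + 2² + 0² + 0² = 4 + 4 + 0 + 0 = 8
8 = (2,0)_4 → 2² + 0² = 4 + 0 = 4
4 = (1,0)_4 → 1² + 0² = 1 + 0 = 1

1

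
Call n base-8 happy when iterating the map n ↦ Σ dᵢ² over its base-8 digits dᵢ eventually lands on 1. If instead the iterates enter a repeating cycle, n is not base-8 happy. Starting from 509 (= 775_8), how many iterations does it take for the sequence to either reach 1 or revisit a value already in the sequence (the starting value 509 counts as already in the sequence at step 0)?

12

509 = (7,7,5)_8 → 123
123 = (1,7,3)_8 → 59
59 = (7,3)_8 → 58
58 = (7,2)_8 → 53
53 = (6,5)_8 → 61
61 = (7,5)_8 → 74
74 = (1,1,2)_8 → 6
6 = (6)_8 → 36
36 = (4,4)_8 → 32
32 = (4,0)_8 → 16
16 = (2,0)_8 → 4
4 = (4)_8 → 16  — 16 repeats.
That took 12 steps.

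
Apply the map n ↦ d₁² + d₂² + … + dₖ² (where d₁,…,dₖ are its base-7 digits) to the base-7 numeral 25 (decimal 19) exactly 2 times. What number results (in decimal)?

19 = (2,5)_7 → 29
29 = (4,1)_7 → 17

17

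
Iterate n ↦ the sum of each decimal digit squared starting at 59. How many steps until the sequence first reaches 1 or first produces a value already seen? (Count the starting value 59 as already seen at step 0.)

10

59 → 5² + 9² = 106
106 → 1² + 0² + 6² = 37
37 → 3² + 7² = 58
58 → 5² + 8² = 89
89 → 8² + 9² = 145
145 → 1² + 4² + 5² = 42
42 → 4² + 2² = 20
20 → 2² + 0² = 4
4 → 4² = 16
16 → 1² + 6² = 37  — 37 repeats.
That took 10 steps.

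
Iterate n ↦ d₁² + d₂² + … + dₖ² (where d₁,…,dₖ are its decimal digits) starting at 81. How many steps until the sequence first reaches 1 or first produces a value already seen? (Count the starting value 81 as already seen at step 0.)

81 → 65
65 → 61
61 → 37
37 → 58
58 → 89
89 → 145
145 → 42
42 → 20
20 → 4
4 → 16
16 → 37  — 37 repeats.
That took 11 steps.

11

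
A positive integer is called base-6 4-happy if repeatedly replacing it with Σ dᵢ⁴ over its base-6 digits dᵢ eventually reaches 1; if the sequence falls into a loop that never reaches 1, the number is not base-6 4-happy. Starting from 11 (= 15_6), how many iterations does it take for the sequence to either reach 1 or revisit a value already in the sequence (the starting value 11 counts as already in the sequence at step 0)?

11 = (1,5)_6 → 626
626 = (2,5,2,2)_6 → 673
673 = (3,0,4,1)_6 → 338
338 = (1,3,2,2)_6 → 114
114 = (3,1,0)_6 → 82
82 = (2,1,4)_6 → 273
273 = (1,1,3,3)_6 → 164
164 = (4,3,2)_6 → 353
353 = (1,3,4,5)_6 → 963
963 = (4,2,4,3)_6 → 609
609 = (2,4,5,3)_6 → 978
978 = (4,3,1,0)_6 → 338  — 338 repeats.
That took 12 steps.

12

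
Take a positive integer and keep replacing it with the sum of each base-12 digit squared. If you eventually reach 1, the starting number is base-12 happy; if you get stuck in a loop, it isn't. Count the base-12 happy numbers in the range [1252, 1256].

1

1252: 1252 → 144 → 1  — base-12 happy
1253: 1253 → 153 → 82 → 136 → 137 → 146 → 5 → 25 → 5  — not base-12 happy
1254: 1254 → 164 → 66 → 61 → 26 → 8 → 64 → 41 → 34 → 104 → 128 → 164  — not base-12 happy
1255: 1255 → 177 → 86 → 53 → 41 → 34 → 104 → 128 → 164 → 66 → 61 → 26 → 8 → 64 → 41  — not base-12 happy
1256: 1256 → 192 → 17 → 26 → 8 → 64 → 41 → 34 → 104 → 128 → 164 → 66 → 61 → 26  — not base-12 happy
base-12 happy: 1252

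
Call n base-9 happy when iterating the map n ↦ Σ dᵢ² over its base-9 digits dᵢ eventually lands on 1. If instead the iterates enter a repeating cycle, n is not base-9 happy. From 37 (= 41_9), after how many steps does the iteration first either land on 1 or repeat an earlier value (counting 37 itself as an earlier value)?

5

37 = (4,1)_9 → 4² + 1² = 16 + 1 = 17
17 = (1,8)_9 → 1² + 8² = 1 + 64 = 65
65 = (7,2)_9 → 7² + 2² = 49 + 4 = 53
53 = (5,8)_9 → 5² + 8² = 25 + 64 = 89
89 = (1,0,8)_9 → 1² + 0² + 8² = 1 + 0 + 64 = 65  — 65 repeats.
That took 5 steps.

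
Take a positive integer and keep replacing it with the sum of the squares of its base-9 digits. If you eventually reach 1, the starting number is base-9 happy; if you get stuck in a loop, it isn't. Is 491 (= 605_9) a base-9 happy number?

not base-9 happy

491 = (6,0,5)_9 → 6² + 0² + 5² = 36 + 0 + 25 = 61
61 = (6,7)_9 → 6² + 7² = 36 + 49 = 85
85 = (1,0,4)_9 → 1² + 0² + 4² = 1 + 0 + 16 = 17
17 = (1,8)_9 → 1² + 8² = 1 + 64 = 65
65 = (7,2)_9 → 7² + 2² = 49 + 4 = 53
53 = (5,8)_9 → 5² + 8² = 25 + 64 = 89
89 = (1,0,8)_9 → 1² + 0² + 8² = 1 + 0 + 64 = 65  — 65 already seen; the sequence cycles without reaching 1.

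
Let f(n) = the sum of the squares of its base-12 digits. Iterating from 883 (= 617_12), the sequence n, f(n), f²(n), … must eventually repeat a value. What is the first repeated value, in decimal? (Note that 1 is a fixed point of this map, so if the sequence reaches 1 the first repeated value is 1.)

883 = (6,1,7)_12 → 6² + 1² + 7² = 36 + 1 + 49 = 86
86 = (7,2)_12 → 7² + 2² = 49 + 4 = 53
53 = (4,5)_12 → 4² + 5² = 16 + 25 = 41
41 = (3,5)_12 → 3² + 5² = 9 + 25 = 34
34 = (2,10)_12 → 2² + 10² = 4 + 100 = 104
104 = (8,8)_12 → 8² + 8² = 64 + 64 = 128
128 = (10,8)_12 → 10² + 8² = 100 + 64 = 164
164 = (1,1,8)_12 → 1² + 1² + 8² = 1 + 1 + 64 = 66
66 = (5,6)_12 → 5² + 6² = 25 + 36 = 61
61 = (5,1)_12 → 5² + 1² = 25 + 1 = 26
26 = (2,2)_12 → 2² + 2² = 4 + 4 = 8
8 = (8)_12 → 8² = 64
64 = (5,4)_12 → 5² + 4² = 25 + 16 = 41  — 41 already appeared earlier.

41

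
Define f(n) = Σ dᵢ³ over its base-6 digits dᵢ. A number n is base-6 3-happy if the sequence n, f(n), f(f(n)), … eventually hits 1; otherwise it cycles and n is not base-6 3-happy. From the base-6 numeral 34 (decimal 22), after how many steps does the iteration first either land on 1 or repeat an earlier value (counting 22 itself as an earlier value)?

3

22 = (3,4)_6 → 3³ + 4³ = 27 + 64 = 91
91 = (2,3,1)_6 → 2³ + 3³ + 1³ = 8 + 27 + 1 = 36
36 = (1,0,0)_6 → 1³ + 0³ + 0³ = 1 + 0 + 0 = 1  — reached 1.
That took 3 steps.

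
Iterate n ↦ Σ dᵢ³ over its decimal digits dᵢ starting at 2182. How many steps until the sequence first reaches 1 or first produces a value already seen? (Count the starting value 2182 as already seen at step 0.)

11

2182 → 2³ + 1³ + 8³ + 2³ = 529
529 → 5³ + 2³ + 9³ = 862
862 → 8³ + 6³ + 2³ = 736
736 → 7³ + 3³ + 6³ = 586
586 → 5³ + 8³ + 6³ = 853
853 → 8³ + 5³ + 3³ = 664
664 → 6³ + 6³ + 4³ = 496
496 → 4³ + 9³ + 6³ = 1009
1009 → 1³ + 0³ + 0³ + 9³ = 730
730 → 7³ + 3³ + 0³ = 370
370 → 3³ + 7³ + 0³ = 370  — 370 repeats.
That took 11 steps.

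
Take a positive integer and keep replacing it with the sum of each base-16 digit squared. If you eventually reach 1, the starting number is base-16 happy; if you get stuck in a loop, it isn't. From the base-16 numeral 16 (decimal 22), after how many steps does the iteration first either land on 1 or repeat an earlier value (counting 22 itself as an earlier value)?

12

22 = (1,6)_16 → 1² + 6² = 37
37 = (2,5)_16 → 2² + 5² = 29
29 = (1,13)_16 → 1² + 13² = 170
170 = (10,10)_16 → 10² + 10² = 200
200 = (12,8)_16 → 12² + 8² = 208
208 = (13,0)_16 → 13² + 0² = 169
169 = (10,9)_16 → 10² + 9² = 181
181 = (11,5)_16 → 11² + 5² = 146
146 = (9,2)_16 → 9² + 2² = 85
85 = (5,5)_16 → 5² + 5² = 50
50 = (3,2)_16 → 3² + 2² = 13
13 = (13)_16 → 13² = 169  — 169 repeats.
That took 12 steps.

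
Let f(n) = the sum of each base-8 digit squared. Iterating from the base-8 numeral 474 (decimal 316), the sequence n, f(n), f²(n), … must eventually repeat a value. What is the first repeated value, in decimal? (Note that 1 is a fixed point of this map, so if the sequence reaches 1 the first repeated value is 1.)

316 = (4,7,4)_8 → 4² + 7² + 4² = 81
81 = (1,2,1)_8 → 1² + 2² + 1² = 6
6 = (6)_8 → 6² = 36
36 = (4,4)_8 → 4² + 4² = 32
32 = (4,0)_8 → 4² + 0² = 16
16 = (2,0)_8 → 2² + 0² = 4
4 = (4)_8 → 4² = 16  — 16 already appeared earlier.

16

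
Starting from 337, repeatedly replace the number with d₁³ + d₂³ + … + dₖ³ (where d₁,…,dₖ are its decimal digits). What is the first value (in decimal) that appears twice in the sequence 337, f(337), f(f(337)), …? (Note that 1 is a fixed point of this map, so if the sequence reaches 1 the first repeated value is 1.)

1459

337 → 3³ + 3³ + 7³ = 397
397 → 3³ + 9³ + 7³ = 1099
1099 → 1³ + 0³ + 9³ + 9³ = 1459
1459 → 1³ + 4³ + 5³ + 9³ = 919
919 → 9³ + 1³ + 9³ = 1459  — 1459 already appeared earlier.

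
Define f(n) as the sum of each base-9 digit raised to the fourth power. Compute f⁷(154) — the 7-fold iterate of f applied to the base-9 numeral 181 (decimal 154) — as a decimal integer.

8208

154 = (1,8,1)_9 → 1⁴ + 8⁴ + 1⁴ = 4098
4098 = (5,5,5,3)_9 → 5⁴ + 5⁴ + 5⁴ + 3⁴ = 1956
1956 = (2,6,1,3)_9 → 2⁴ + 6⁴ + 1⁴ + 3⁴ = 1394
1394 = (1,8,1,8)_9 → 1⁴ + 8⁴ + 1⁴ + 8⁴ = 8194
8194 = (1,2,2,1,4)_9 → 1⁴ + 2⁴ + 2⁴ + 1⁴ + 4⁴ = 290
290 = (3,5,2)_9 → 3⁴ + 5⁴ + 2⁴ = 722
722 = (8,8,2)_9 → 8⁴ + 8⁴ + 2⁴ = 8208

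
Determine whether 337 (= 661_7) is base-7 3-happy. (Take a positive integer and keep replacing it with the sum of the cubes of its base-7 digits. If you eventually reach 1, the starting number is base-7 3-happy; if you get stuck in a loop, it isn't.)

337 = (6,6,1)_7 → 6³ + 6³ + 1³ = 433
433 = (1,1,5,6)_7 → 1³ + 1³ + 5³ + 6³ = 343
343 = (1,0,0,0)_7 → 1³ + 0³ + 0³ + 0³ = 1  — reached 1.

base-7 3-happy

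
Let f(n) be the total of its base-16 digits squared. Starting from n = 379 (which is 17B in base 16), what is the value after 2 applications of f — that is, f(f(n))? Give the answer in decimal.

221

379 = (1,7,11)_16 → 1² + 7² + 11² = 171
171 = (10,11)_16 → 10² + 11² = 221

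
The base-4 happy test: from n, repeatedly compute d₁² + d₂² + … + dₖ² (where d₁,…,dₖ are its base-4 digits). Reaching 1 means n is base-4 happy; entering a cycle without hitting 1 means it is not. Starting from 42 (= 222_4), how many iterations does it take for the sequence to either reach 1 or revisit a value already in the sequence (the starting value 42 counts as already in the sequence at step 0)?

6

42 = (2,2,2)_4 → 12
12 = (3,0)_4 → 9
9 = (2,1)_4 → 5
5 = (1,1)_4 → 2
2 = (2)_4 → 4
4 = (1,0)_4 → 1  — reached 1.
That took 6 steps.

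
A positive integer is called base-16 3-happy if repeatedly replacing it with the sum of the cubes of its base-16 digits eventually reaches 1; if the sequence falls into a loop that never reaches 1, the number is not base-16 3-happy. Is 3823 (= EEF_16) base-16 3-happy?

base-16 3-happy

3823 = (14,14,15)_16 → 14³ + 14³ + 15³ = 2744 + 2744 + 3375 = 8863
8863 = (2,2,9,15)_16 → 2³ + 2³ + 9³ + 15³ = 8 + 8 + 729 + 3375 = 4120
4120 = (1,0,1,8)_16 → 1³ + 0³ + 1³ + 8³ = 1 + 0 + 1 + 512 = 514
514 = (2,0,2)_16 → 2³ + 0³ + 2³ = 8 + 0 + 8 = 16
16 = (1,0)_16 → 1³ + 0³ = 1 + 0 = 1  — reached 1.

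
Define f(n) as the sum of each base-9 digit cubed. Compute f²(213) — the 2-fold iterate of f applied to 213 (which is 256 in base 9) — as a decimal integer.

415

213 = (2,5,6)_9 → 2³ + 5³ + 6³ = 8 + 125 + 216 = 349
349 = (4,2,7)_9 → 4³ + 2³ + 7³ = 64 + 8 + 343 = 415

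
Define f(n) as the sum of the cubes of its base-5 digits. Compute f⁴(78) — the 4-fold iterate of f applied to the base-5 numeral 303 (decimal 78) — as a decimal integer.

28

78 = (3,0,3)_5 → 3³ + 0³ + 3³ = 54
54 = (2,0,4)_5 → 2³ + 0³ + 4³ = 72
72 = (2,4,2)_5 → 2³ + 4³ + 2³ = 80
80 = (3,1,0)_5 → 3³ + 1³ + 0³ = 28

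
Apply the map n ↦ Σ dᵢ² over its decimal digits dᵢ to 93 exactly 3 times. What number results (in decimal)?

65

93 → 9² + 3² = 81 + 9 = 90
90 → 9² + 0² = 81 + 0 = 81
81 → 8² + 1² = 64 + 1 = 65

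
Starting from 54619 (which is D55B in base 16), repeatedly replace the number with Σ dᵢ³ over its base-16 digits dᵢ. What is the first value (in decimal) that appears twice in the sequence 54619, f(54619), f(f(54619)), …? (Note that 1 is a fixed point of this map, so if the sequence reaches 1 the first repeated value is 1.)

54619 = (13,5,5,11)_16 → 13³ + 5³ + 5³ + 11³ = 3778
3778 = (14,12,2)_16 → 14³ + 12³ + 2³ = 4480
4480 = (1,1,8,0)_16 → 1³ + 1³ + 8³ + 0³ = 514
514 = (2,0,2)_16 → 2³ + 0³ + 2³ = 16
16 = (1,0)_16 → 1³ + 0³ = 1  — reached the fixed point 1.
1 → 1, so 1 is the first repeated value.

1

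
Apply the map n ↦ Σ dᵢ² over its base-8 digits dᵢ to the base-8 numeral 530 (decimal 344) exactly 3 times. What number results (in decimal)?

20

344 = (5,3,0)_8 → 5² + 3² + 0² = 34
34 = (4,2)_8 → 4² + 2² = 20
20 = (2,4)_8 → 2² + 4² = 20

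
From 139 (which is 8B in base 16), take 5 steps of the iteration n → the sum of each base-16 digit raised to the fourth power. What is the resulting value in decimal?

1313

139 = (8,11)_16 → 18737
18737 = (4,9,3,1)_16 → 6899
6899 = (1,10,15,3)_16 → 60707
60707 = (14,13,2,3)_16 → 67074
67074 = (1,0,6,0,2)_16 → 1313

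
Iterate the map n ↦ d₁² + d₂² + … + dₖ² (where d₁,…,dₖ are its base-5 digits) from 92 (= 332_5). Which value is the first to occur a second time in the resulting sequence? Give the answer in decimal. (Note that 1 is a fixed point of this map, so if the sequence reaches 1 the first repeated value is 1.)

16

92 = (3,3,2)_5 → 3² + 3² + 2² = 22
22 = (4,2)_5 → 4² + 2² = 20
20 = (4,0)_5 → 4² + 0² = 16
16 = (3,1)_5 → 3² + 1² = 10
10 = (2,0)_5 → 2² + 0² = 4
4 = (4)_5 → 4² = 16  — 16 already appeared earlier.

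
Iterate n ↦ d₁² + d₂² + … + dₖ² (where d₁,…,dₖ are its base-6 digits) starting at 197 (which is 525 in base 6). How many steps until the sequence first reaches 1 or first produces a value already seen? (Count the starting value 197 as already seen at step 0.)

11

197 = (5,2,5)_6 → 5² + 2² + 5² = 54
54 = (1,3,0)_6 → 1² + 3² + 0² = 10
10 = (1,4)_6 → 1² + 4² = 17
17 = (2,5)_6 → 2² + 5² = 29
29 = (4,5)_6 → 4² + 5² = 41
41 = (1,0,5)_6 → 1² + 0² + 5² = 26
26 = (4,2)_6 → 4² + 2² = 20
20 = (3,2)_6 → 3² + 2² = 13
13 = (2,1)_6 → 2² + 1² = 5
5 = (5)_6 → 5² = 25
25 = (4,1)_6 → 4² + 1² = 17  — 17 repeats.
That took 11 steps.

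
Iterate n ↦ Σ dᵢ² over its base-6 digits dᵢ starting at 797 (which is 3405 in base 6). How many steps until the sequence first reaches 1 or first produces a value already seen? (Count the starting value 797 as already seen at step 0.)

12

797 = (3,4,0,5)_6 → 50
50 = (1,2,2)_6 → 9
9 = (1,3)_6 → 10
10 = (1,4)_6 → 17
17 = (2,5)_6 → 29
29 = (4,5)_6 → 41
41 = (1,0,5)_6 → 26
26 = (4,2)_6 → 20
20 = (3,2)_6 → 13
13 = (2,1)_6 → 5
5 = (5)_6 → 25
25 = (4,1)_6 → 17  — 17 repeats.
That took 12 steps.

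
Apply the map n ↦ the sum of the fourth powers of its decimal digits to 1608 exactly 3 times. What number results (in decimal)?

1608 → 1⁴ + 6⁴ + 0⁴ + 8⁴ = 1 + 1296 + 0 + 4096 = 5393
5393 → 5⁴ + 3⁴ + 9⁴ + 3⁴ = 625 + 81 + 6561 + 81 = 7348
7348 → 7⁴ + 3⁴ + 4⁴ + 8⁴ = 2401 + 81 + 256 + 4096 = 6834

6834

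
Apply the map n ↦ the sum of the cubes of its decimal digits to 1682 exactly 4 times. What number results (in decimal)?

371

1682 → 1³ + 6³ + 8³ + 2³ = 737
737 → 7³ + 3³ + 7³ = 713
713 → 7³ + 1³ + 3³ = 371
371 → 3³ + 7³ + 1³ = 371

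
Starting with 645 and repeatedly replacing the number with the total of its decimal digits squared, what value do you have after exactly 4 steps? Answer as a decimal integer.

42

645 → 6² + 4² + 5² = 36 + 16 + 25 = 77
77 → 7² + 7² = 49 + 49 = 98
98 → 9² + 8² = 81 + 64 = 145
145 → 1² + 4² + 5² = 1 + 16 + 25 = 42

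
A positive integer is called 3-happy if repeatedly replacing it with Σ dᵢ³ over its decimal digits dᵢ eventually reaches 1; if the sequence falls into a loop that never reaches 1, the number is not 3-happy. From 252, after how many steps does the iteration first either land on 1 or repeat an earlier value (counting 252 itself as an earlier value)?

252 → 2³ + 5³ + 2³ = 8 + 125 + 8 = 141
141 → 1³ + 4³ + 1³ = 1 + 64 + 1 = 66
66 → 6³ + 6³ = 216 + 216 = 432
432 → 4³ + 3³ + 2³ = 64 + 27 + 8 = 99
99 → 9³ + 9³ = 729 + 729 = 1458
1458 → 1³ + 4³ + 5³ + 8³ = 1 + 64 + 125 + 512 = 702
702 → 7³ + 0³ + 2³ = 343 + 0 + 8 = 351
351 → 3³ + 5³ + 1³ = 27 + 125 + 1 = 153
153 → 1³ + 5³ + 3³ = 1 + 125 + 27 = 153  — 153 repeats.
That took 9 steps.

9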